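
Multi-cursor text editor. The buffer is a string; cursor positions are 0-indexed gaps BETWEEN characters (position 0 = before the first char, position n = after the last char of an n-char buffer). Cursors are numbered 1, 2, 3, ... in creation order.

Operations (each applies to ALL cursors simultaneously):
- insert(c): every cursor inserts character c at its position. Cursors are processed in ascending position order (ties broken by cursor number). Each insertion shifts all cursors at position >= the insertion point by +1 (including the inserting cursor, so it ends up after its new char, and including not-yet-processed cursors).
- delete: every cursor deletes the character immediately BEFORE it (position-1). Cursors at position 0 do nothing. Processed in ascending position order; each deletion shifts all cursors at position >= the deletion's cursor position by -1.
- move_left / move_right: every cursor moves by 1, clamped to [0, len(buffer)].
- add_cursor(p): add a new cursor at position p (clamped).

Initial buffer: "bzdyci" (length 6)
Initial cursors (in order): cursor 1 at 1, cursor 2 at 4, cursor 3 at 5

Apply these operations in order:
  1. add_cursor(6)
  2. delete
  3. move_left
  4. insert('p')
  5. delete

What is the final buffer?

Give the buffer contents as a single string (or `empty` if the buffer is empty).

After op 1 (add_cursor(6)): buffer="bzdyci" (len 6), cursors c1@1 c2@4 c3@5 c4@6, authorship ......
After op 2 (delete): buffer="zd" (len 2), cursors c1@0 c2@2 c3@2 c4@2, authorship ..
After op 3 (move_left): buffer="zd" (len 2), cursors c1@0 c2@1 c3@1 c4@1, authorship ..
After op 4 (insert('p')): buffer="pzpppd" (len 6), cursors c1@1 c2@5 c3@5 c4@5, authorship 1.234.
After op 5 (delete): buffer="zd" (len 2), cursors c1@0 c2@1 c3@1 c4@1, authorship ..

Answer: zd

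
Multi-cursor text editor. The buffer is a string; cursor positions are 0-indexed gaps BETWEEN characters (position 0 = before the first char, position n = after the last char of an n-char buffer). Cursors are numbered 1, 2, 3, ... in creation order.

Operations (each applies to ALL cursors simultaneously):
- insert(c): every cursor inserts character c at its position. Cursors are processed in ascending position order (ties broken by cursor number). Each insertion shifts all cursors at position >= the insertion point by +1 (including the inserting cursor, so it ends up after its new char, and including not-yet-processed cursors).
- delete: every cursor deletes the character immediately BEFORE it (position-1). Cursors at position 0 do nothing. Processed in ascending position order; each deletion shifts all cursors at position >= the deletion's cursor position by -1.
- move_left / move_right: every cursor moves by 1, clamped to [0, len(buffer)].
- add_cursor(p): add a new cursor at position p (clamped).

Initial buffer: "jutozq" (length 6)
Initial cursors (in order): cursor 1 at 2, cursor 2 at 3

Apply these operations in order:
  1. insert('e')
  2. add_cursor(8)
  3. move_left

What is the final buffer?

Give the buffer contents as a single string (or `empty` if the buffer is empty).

Answer: jueteozq

Derivation:
After op 1 (insert('e')): buffer="jueteozq" (len 8), cursors c1@3 c2@5, authorship ..1.2...
After op 2 (add_cursor(8)): buffer="jueteozq" (len 8), cursors c1@3 c2@5 c3@8, authorship ..1.2...
After op 3 (move_left): buffer="jueteozq" (len 8), cursors c1@2 c2@4 c3@7, authorship ..1.2...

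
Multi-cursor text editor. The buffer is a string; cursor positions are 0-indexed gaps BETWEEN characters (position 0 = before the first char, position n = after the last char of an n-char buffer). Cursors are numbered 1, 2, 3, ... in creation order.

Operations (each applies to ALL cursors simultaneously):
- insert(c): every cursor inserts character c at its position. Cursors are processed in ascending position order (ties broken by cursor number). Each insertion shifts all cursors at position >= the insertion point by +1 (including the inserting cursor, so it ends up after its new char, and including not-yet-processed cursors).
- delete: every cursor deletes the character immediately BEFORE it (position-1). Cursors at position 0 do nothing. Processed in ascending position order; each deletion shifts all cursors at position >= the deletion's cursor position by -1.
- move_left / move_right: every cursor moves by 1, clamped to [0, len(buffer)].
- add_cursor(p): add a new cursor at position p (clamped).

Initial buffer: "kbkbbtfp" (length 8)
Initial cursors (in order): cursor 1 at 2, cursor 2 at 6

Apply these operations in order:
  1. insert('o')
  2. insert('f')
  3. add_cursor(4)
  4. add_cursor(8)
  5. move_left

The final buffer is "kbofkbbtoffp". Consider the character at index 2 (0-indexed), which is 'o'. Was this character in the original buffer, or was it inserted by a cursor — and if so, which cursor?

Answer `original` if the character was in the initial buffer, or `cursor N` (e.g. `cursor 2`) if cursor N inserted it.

After op 1 (insert('o')): buffer="kbokbbtofp" (len 10), cursors c1@3 c2@8, authorship ..1....2..
After op 2 (insert('f')): buffer="kbofkbbtoffp" (len 12), cursors c1@4 c2@10, authorship ..11....22..
After op 3 (add_cursor(4)): buffer="kbofkbbtoffp" (len 12), cursors c1@4 c3@4 c2@10, authorship ..11....22..
After op 4 (add_cursor(8)): buffer="kbofkbbtoffp" (len 12), cursors c1@4 c3@4 c4@8 c2@10, authorship ..11....22..
After op 5 (move_left): buffer="kbofkbbtoffp" (len 12), cursors c1@3 c3@3 c4@7 c2@9, authorship ..11....22..
Authorship (.=original, N=cursor N): . . 1 1 . . . . 2 2 . .
Index 2: author = 1

Answer: cursor 1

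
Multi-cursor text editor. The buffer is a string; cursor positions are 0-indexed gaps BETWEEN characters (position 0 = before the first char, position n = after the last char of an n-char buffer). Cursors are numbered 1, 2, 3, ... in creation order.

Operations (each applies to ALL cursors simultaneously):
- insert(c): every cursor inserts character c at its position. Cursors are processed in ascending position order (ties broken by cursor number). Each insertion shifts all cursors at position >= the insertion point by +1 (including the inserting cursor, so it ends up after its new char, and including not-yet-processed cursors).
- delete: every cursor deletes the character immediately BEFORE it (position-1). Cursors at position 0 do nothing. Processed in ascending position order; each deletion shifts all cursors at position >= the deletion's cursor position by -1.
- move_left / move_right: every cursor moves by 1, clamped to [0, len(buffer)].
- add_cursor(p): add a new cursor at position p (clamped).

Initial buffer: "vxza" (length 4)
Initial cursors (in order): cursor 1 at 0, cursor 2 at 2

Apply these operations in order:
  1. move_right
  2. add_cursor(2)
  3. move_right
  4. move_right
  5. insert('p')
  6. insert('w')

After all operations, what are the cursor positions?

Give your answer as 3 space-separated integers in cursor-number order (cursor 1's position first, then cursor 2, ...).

After op 1 (move_right): buffer="vxza" (len 4), cursors c1@1 c2@3, authorship ....
After op 2 (add_cursor(2)): buffer="vxza" (len 4), cursors c1@1 c3@2 c2@3, authorship ....
After op 3 (move_right): buffer="vxza" (len 4), cursors c1@2 c3@3 c2@4, authorship ....
After op 4 (move_right): buffer="vxza" (len 4), cursors c1@3 c2@4 c3@4, authorship ....
After op 5 (insert('p')): buffer="vxzpapp" (len 7), cursors c1@4 c2@7 c3@7, authorship ...1.23
After op 6 (insert('w')): buffer="vxzpwappww" (len 10), cursors c1@5 c2@10 c3@10, authorship ...11.2323

Answer: 5 10 10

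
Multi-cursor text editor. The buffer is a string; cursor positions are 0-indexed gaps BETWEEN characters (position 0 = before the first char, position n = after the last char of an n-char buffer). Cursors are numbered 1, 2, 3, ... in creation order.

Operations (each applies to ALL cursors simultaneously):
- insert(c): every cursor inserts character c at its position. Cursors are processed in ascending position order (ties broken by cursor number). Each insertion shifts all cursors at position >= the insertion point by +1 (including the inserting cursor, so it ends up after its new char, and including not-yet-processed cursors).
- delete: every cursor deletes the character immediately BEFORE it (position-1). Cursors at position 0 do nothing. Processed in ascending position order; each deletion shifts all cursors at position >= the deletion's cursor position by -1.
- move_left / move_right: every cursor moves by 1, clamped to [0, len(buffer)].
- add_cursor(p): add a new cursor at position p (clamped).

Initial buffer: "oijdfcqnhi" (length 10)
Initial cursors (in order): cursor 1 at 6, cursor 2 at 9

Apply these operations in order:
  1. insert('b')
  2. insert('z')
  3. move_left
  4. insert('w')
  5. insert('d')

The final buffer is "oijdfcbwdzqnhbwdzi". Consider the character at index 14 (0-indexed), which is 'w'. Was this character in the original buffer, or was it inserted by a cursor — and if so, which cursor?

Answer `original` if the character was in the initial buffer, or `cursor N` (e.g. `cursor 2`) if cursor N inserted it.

Answer: cursor 2

Derivation:
After op 1 (insert('b')): buffer="oijdfcbqnhbi" (len 12), cursors c1@7 c2@11, authorship ......1...2.
After op 2 (insert('z')): buffer="oijdfcbzqnhbzi" (len 14), cursors c1@8 c2@13, authorship ......11...22.
After op 3 (move_left): buffer="oijdfcbzqnhbzi" (len 14), cursors c1@7 c2@12, authorship ......11...22.
After op 4 (insert('w')): buffer="oijdfcbwzqnhbwzi" (len 16), cursors c1@8 c2@14, authorship ......111...222.
After op 5 (insert('d')): buffer="oijdfcbwdzqnhbwdzi" (len 18), cursors c1@9 c2@16, authorship ......1111...2222.
Authorship (.=original, N=cursor N): . . . . . . 1 1 1 1 . . . 2 2 2 2 .
Index 14: author = 2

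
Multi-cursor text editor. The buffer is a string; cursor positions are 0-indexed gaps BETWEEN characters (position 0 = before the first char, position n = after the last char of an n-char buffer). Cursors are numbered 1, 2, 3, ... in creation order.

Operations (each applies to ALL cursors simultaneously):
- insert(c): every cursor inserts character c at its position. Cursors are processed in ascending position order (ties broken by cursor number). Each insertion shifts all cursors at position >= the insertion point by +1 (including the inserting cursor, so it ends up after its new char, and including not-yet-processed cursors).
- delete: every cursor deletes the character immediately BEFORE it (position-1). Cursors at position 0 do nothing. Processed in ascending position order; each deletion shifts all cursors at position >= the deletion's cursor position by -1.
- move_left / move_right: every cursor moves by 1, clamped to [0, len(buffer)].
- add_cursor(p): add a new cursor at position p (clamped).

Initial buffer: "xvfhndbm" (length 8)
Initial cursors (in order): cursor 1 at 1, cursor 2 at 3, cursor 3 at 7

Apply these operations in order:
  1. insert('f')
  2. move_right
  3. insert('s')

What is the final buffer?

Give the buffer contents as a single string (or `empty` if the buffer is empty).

After op 1 (insert('f')): buffer="xfvffhndbfm" (len 11), cursors c1@2 c2@5 c3@10, authorship .1..2....3.
After op 2 (move_right): buffer="xfvffhndbfm" (len 11), cursors c1@3 c2@6 c3@11, authorship .1..2....3.
After op 3 (insert('s')): buffer="xfvsffhsndbfms" (len 14), cursors c1@4 c2@8 c3@14, authorship .1.1.2.2...3.3

Answer: xfvsffhsndbfms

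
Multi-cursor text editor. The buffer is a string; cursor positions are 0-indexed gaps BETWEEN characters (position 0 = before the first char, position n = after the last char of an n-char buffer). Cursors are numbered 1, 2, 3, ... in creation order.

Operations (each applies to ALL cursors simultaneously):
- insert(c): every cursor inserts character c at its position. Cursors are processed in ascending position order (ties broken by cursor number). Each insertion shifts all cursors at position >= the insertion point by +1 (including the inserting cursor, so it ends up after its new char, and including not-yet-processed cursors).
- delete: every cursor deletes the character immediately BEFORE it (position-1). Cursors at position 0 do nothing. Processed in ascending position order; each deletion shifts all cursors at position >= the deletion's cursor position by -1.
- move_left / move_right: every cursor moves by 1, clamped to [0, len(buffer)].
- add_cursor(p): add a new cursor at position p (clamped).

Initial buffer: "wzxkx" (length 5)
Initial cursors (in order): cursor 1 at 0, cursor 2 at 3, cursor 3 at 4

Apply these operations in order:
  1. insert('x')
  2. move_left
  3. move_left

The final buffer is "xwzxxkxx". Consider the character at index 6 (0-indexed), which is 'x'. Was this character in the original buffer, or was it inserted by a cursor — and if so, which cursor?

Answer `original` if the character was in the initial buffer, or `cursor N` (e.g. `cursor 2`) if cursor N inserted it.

After op 1 (insert('x')): buffer="xwzxxkxx" (len 8), cursors c1@1 c2@5 c3@7, authorship 1...2.3.
After op 2 (move_left): buffer="xwzxxkxx" (len 8), cursors c1@0 c2@4 c3@6, authorship 1...2.3.
After op 3 (move_left): buffer="xwzxxkxx" (len 8), cursors c1@0 c2@3 c3@5, authorship 1...2.3.
Authorship (.=original, N=cursor N): 1 . . . 2 . 3 .
Index 6: author = 3

Answer: cursor 3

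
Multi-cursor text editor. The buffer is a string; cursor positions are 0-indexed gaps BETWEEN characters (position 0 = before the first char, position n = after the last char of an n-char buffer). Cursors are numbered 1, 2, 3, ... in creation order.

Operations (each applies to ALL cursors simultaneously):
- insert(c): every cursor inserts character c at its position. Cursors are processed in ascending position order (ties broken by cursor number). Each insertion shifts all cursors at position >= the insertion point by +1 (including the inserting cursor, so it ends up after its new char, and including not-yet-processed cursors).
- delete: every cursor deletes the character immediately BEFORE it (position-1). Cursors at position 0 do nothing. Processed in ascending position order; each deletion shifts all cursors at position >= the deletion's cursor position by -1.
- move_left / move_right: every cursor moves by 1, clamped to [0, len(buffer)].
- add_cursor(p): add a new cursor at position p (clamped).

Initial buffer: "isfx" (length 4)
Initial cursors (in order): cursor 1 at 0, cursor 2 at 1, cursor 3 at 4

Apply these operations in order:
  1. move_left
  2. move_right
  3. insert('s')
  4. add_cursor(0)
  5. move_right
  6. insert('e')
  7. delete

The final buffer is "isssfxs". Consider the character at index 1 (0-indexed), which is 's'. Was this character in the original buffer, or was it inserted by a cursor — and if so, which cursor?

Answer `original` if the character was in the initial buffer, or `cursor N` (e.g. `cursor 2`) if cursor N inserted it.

Answer: cursor 1

Derivation:
After op 1 (move_left): buffer="isfx" (len 4), cursors c1@0 c2@0 c3@3, authorship ....
After op 2 (move_right): buffer="isfx" (len 4), cursors c1@1 c2@1 c3@4, authorship ....
After op 3 (insert('s')): buffer="isssfxs" (len 7), cursors c1@3 c2@3 c3@7, authorship .12...3
After op 4 (add_cursor(0)): buffer="isssfxs" (len 7), cursors c4@0 c1@3 c2@3 c3@7, authorship .12...3
After op 5 (move_right): buffer="isssfxs" (len 7), cursors c4@1 c1@4 c2@4 c3@7, authorship .12...3
After op 6 (insert('e')): buffer="iessseefxse" (len 11), cursors c4@2 c1@7 c2@7 c3@11, authorship .412.12..33
After op 7 (delete): buffer="isssfxs" (len 7), cursors c4@1 c1@4 c2@4 c3@7, authorship .12...3
Authorship (.=original, N=cursor N): . 1 2 . . . 3
Index 1: author = 1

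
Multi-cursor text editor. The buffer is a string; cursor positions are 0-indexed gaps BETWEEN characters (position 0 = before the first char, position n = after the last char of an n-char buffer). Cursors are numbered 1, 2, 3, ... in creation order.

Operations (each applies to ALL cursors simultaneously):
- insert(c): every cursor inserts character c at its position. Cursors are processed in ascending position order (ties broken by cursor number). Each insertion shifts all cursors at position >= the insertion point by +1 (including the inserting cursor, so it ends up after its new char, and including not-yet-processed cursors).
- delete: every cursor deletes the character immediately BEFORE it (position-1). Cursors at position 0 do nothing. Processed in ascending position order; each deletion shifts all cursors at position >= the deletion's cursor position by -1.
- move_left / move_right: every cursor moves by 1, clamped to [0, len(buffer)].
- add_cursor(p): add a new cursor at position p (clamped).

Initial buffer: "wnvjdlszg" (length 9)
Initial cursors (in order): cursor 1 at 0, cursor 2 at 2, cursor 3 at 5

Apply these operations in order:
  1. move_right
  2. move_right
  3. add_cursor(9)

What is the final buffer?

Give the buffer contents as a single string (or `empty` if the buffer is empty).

Answer: wnvjdlszg

Derivation:
After op 1 (move_right): buffer="wnvjdlszg" (len 9), cursors c1@1 c2@3 c3@6, authorship .........
After op 2 (move_right): buffer="wnvjdlszg" (len 9), cursors c1@2 c2@4 c3@7, authorship .........
After op 3 (add_cursor(9)): buffer="wnvjdlszg" (len 9), cursors c1@2 c2@4 c3@7 c4@9, authorship .........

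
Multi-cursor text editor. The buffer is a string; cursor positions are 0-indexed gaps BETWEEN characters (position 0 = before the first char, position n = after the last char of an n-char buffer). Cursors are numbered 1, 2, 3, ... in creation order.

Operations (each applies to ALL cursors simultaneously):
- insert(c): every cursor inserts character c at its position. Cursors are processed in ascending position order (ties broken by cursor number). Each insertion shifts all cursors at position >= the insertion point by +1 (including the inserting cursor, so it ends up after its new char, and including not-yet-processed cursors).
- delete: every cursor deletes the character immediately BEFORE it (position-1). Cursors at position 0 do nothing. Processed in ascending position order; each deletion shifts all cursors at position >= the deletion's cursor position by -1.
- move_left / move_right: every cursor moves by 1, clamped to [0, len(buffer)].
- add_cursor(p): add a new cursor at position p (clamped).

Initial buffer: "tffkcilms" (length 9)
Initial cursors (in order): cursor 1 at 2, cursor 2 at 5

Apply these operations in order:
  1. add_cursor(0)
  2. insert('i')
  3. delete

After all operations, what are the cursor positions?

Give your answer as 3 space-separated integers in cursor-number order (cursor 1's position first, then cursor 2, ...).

Answer: 2 5 0

Derivation:
After op 1 (add_cursor(0)): buffer="tffkcilms" (len 9), cursors c3@0 c1@2 c2@5, authorship .........
After op 2 (insert('i')): buffer="itfifkciilms" (len 12), cursors c3@1 c1@4 c2@8, authorship 3..1...2....
After op 3 (delete): buffer="tffkcilms" (len 9), cursors c3@0 c1@2 c2@5, authorship .........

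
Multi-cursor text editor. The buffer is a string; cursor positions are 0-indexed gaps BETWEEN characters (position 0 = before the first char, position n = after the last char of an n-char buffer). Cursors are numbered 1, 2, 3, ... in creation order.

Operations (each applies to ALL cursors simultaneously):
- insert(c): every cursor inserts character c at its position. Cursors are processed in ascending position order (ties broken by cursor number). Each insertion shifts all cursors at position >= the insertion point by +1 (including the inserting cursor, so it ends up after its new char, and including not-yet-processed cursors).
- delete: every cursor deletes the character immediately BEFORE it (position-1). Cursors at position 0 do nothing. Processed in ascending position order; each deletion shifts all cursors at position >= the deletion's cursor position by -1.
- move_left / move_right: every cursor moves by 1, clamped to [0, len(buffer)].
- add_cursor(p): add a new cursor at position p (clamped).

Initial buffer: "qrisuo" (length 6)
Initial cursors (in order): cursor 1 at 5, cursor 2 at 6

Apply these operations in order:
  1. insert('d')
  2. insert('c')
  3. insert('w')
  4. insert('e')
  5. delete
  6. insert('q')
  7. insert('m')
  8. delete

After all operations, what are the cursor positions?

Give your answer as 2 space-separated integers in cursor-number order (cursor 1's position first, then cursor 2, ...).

After op 1 (insert('d')): buffer="qrisudod" (len 8), cursors c1@6 c2@8, authorship .....1.2
After op 2 (insert('c')): buffer="qrisudcodc" (len 10), cursors c1@7 c2@10, authorship .....11.22
After op 3 (insert('w')): buffer="qrisudcwodcw" (len 12), cursors c1@8 c2@12, authorship .....111.222
After op 4 (insert('e')): buffer="qrisudcweodcwe" (len 14), cursors c1@9 c2@14, authorship .....1111.2222
After op 5 (delete): buffer="qrisudcwodcw" (len 12), cursors c1@8 c2@12, authorship .....111.222
After op 6 (insert('q')): buffer="qrisudcwqodcwq" (len 14), cursors c1@9 c2@14, authorship .....1111.2222
After op 7 (insert('m')): buffer="qrisudcwqmodcwqm" (len 16), cursors c1@10 c2@16, authorship .....11111.22222
After op 8 (delete): buffer="qrisudcwqodcwq" (len 14), cursors c1@9 c2@14, authorship .....1111.2222

Answer: 9 14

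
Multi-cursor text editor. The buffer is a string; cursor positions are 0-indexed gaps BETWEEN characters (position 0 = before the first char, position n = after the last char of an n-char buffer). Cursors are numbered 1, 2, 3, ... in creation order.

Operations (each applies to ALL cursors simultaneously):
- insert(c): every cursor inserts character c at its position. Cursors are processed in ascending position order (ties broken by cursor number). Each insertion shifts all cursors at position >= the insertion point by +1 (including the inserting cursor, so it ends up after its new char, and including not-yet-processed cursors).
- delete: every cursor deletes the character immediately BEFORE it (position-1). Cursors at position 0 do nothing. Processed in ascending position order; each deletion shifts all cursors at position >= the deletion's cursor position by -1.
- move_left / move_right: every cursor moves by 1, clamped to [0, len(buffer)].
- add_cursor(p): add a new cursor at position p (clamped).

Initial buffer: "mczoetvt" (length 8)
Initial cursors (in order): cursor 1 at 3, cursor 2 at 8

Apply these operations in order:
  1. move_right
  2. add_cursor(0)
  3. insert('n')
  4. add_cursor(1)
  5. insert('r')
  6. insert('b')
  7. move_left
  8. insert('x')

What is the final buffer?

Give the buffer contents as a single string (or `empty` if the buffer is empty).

After op 1 (move_right): buffer="mczoetvt" (len 8), cursors c1@4 c2@8, authorship ........
After op 2 (add_cursor(0)): buffer="mczoetvt" (len 8), cursors c3@0 c1@4 c2@8, authorship ........
After op 3 (insert('n')): buffer="nmczonetvtn" (len 11), cursors c3@1 c1@6 c2@11, authorship 3....1....2
After op 4 (add_cursor(1)): buffer="nmczonetvtn" (len 11), cursors c3@1 c4@1 c1@6 c2@11, authorship 3....1....2
After op 5 (insert('r')): buffer="nrrmczonretvtnr" (len 15), cursors c3@3 c4@3 c1@9 c2@15, authorship 334....11....22
After op 6 (insert('b')): buffer="nrrbbmczonrbetvtnrb" (len 19), cursors c3@5 c4@5 c1@12 c2@19, authorship 33434....111....222
After op 7 (move_left): buffer="nrrbbmczonrbetvtnrb" (len 19), cursors c3@4 c4@4 c1@11 c2@18, authorship 33434....111....222
After op 8 (insert('x')): buffer="nrrbxxbmczonrxbetvtnrxb" (len 23), cursors c3@6 c4@6 c1@14 c2@22, authorship 3343344....1111....2222

Answer: nrrbxxbmczonrxbetvtnrxb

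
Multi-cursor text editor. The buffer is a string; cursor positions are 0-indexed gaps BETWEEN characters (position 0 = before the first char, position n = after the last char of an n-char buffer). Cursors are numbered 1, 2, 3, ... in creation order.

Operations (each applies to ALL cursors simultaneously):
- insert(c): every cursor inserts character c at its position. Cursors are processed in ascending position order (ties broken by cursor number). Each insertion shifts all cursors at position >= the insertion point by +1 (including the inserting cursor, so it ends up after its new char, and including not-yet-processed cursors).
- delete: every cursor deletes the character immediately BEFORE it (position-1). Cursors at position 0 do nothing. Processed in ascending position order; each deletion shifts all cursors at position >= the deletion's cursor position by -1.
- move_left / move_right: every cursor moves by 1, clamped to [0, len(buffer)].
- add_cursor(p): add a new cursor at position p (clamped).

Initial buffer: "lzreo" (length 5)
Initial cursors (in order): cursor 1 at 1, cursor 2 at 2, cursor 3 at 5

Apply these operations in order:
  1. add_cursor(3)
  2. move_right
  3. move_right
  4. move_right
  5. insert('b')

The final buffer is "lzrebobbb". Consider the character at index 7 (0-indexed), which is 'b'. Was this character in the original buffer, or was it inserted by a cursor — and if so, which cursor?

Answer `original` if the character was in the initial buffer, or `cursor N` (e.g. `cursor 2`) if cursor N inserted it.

After op 1 (add_cursor(3)): buffer="lzreo" (len 5), cursors c1@1 c2@2 c4@3 c3@5, authorship .....
After op 2 (move_right): buffer="lzreo" (len 5), cursors c1@2 c2@3 c4@4 c3@5, authorship .....
After op 3 (move_right): buffer="lzreo" (len 5), cursors c1@3 c2@4 c3@5 c4@5, authorship .....
After op 4 (move_right): buffer="lzreo" (len 5), cursors c1@4 c2@5 c3@5 c4@5, authorship .....
After op 5 (insert('b')): buffer="lzrebobbb" (len 9), cursors c1@5 c2@9 c3@9 c4@9, authorship ....1.234
Authorship (.=original, N=cursor N): . . . . 1 . 2 3 4
Index 7: author = 3

Answer: cursor 3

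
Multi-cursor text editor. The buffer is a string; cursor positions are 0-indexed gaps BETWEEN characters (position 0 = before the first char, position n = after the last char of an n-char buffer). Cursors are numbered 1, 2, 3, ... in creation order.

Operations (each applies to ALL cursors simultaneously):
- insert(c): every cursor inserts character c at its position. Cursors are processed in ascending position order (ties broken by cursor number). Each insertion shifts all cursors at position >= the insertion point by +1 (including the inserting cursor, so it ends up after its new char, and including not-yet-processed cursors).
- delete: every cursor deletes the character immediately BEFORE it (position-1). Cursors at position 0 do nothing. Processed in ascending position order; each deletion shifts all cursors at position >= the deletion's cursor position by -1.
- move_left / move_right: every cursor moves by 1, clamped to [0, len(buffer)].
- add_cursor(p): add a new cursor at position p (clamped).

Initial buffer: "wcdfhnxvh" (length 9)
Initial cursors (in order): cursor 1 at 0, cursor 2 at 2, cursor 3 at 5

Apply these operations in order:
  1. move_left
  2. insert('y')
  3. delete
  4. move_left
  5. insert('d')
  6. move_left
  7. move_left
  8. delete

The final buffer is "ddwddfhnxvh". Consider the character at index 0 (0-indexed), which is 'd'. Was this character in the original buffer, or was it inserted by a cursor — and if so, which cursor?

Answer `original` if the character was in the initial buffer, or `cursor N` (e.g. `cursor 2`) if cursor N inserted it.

Answer: cursor 1

Derivation:
After op 1 (move_left): buffer="wcdfhnxvh" (len 9), cursors c1@0 c2@1 c3@4, authorship .........
After op 2 (insert('y')): buffer="ywycdfyhnxvh" (len 12), cursors c1@1 c2@3 c3@7, authorship 1.2...3.....
After op 3 (delete): buffer="wcdfhnxvh" (len 9), cursors c1@0 c2@1 c3@4, authorship .........
After op 4 (move_left): buffer="wcdfhnxvh" (len 9), cursors c1@0 c2@0 c3@3, authorship .........
After op 5 (insert('d')): buffer="ddwcddfhnxvh" (len 12), cursors c1@2 c2@2 c3@6, authorship 12...3......
After op 6 (move_left): buffer="ddwcddfhnxvh" (len 12), cursors c1@1 c2@1 c3@5, authorship 12...3......
After op 7 (move_left): buffer="ddwcddfhnxvh" (len 12), cursors c1@0 c2@0 c3@4, authorship 12...3......
After op 8 (delete): buffer="ddwddfhnxvh" (len 11), cursors c1@0 c2@0 c3@3, authorship 12..3......
Authorship (.=original, N=cursor N): 1 2 . . 3 . . . . . .
Index 0: author = 1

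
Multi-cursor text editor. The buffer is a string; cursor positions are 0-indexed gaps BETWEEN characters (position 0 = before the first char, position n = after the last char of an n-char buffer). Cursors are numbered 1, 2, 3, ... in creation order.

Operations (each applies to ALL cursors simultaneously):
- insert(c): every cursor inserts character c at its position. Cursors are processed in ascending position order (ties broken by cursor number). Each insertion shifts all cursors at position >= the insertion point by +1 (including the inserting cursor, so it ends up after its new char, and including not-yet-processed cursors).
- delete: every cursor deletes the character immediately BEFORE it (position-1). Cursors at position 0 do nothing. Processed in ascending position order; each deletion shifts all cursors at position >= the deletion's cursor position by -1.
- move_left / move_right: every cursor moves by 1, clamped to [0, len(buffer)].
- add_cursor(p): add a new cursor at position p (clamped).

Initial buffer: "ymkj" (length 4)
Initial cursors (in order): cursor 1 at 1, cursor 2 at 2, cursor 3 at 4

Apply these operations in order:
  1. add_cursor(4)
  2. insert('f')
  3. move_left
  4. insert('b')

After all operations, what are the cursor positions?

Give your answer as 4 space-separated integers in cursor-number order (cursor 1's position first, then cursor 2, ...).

After op 1 (add_cursor(4)): buffer="ymkj" (len 4), cursors c1@1 c2@2 c3@4 c4@4, authorship ....
After op 2 (insert('f')): buffer="yfmfkjff" (len 8), cursors c1@2 c2@4 c3@8 c4@8, authorship .1.2..34
After op 3 (move_left): buffer="yfmfkjff" (len 8), cursors c1@1 c2@3 c3@7 c4@7, authorship .1.2..34
After op 4 (insert('b')): buffer="ybfmbfkjfbbf" (len 12), cursors c1@2 c2@5 c3@11 c4@11, authorship .11.22..3344

Answer: 2 5 11 11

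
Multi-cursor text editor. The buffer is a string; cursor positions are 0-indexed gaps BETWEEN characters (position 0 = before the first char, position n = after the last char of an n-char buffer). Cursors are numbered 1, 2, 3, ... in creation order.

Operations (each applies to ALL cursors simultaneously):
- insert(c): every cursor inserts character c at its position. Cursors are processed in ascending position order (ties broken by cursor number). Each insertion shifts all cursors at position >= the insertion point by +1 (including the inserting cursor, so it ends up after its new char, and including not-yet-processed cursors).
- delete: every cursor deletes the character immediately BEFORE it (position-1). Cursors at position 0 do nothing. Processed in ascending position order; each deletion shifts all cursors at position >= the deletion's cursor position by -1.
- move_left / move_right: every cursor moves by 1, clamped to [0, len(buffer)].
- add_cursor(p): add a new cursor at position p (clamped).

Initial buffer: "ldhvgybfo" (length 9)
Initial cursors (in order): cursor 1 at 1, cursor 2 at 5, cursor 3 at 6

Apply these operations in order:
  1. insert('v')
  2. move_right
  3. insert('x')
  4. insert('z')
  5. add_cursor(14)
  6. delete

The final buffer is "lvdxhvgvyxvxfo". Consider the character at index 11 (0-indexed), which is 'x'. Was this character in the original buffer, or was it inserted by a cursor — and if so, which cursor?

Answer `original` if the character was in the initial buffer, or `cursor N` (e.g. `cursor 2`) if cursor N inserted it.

After op 1 (insert('v')): buffer="lvdhvgvyvbfo" (len 12), cursors c1@2 c2@7 c3@9, authorship .1....2.3...
After op 2 (move_right): buffer="lvdhvgvyvbfo" (len 12), cursors c1@3 c2@8 c3@10, authorship .1....2.3...
After op 3 (insert('x')): buffer="lvdxhvgvyxvbxfo" (len 15), cursors c1@4 c2@10 c3@13, authorship .1.1...2.23.3..
After op 4 (insert('z')): buffer="lvdxzhvgvyxzvbxzfo" (len 18), cursors c1@5 c2@12 c3@16, authorship .1.11...2.223.33..
After op 5 (add_cursor(14)): buffer="lvdxzhvgvyxzvbxzfo" (len 18), cursors c1@5 c2@12 c4@14 c3@16, authorship .1.11...2.223.33..
After op 6 (delete): buffer="lvdxhvgvyxvxfo" (len 14), cursors c1@4 c2@10 c4@11 c3@12, authorship .1.1...2.233..
Authorship (.=original, N=cursor N): . 1 . 1 . . . 2 . 2 3 3 . .
Index 11: author = 3

Answer: cursor 3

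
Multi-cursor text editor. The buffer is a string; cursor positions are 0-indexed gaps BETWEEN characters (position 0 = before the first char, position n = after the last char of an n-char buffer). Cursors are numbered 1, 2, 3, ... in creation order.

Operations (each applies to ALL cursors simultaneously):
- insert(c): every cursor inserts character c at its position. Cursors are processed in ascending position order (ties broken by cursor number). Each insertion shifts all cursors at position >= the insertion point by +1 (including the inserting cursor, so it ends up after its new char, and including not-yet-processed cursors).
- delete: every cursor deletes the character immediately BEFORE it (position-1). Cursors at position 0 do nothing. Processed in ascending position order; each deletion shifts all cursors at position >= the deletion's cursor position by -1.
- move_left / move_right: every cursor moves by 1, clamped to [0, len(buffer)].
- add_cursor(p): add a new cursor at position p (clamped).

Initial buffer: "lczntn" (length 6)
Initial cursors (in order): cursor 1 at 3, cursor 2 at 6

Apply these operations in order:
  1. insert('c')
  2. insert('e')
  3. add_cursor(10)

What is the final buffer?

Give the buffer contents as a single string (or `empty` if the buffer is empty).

Answer: lczcentnce

Derivation:
After op 1 (insert('c')): buffer="lczcntnc" (len 8), cursors c1@4 c2@8, authorship ...1...2
After op 2 (insert('e')): buffer="lczcentnce" (len 10), cursors c1@5 c2@10, authorship ...11...22
After op 3 (add_cursor(10)): buffer="lczcentnce" (len 10), cursors c1@5 c2@10 c3@10, authorship ...11...22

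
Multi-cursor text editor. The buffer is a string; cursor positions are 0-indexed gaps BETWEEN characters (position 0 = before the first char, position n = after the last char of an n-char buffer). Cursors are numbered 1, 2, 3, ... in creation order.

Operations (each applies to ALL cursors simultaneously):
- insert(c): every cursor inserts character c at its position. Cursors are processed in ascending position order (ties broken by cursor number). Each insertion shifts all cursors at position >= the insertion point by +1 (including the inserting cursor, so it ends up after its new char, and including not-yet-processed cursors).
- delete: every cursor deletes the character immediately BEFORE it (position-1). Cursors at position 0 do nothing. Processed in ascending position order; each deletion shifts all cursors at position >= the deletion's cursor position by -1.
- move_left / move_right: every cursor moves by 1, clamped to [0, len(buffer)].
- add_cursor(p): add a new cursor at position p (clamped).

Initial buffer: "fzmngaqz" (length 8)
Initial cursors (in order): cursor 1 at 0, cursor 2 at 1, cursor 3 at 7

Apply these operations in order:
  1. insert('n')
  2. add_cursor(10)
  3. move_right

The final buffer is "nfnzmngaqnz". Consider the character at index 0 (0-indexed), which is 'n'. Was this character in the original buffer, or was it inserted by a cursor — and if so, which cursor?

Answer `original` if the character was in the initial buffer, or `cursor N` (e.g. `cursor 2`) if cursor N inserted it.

After op 1 (insert('n')): buffer="nfnzmngaqnz" (len 11), cursors c1@1 c2@3 c3@10, authorship 1.2......3.
After op 2 (add_cursor(10)): buffer="nfnzmngaqnz" (len 11), cursors c1@1 c2@3 c3@10 c4@10, authorship 1.2......3.
After op 3 (move_right): buffer="nfnzmngaqnz" (len 11), cursors c1@2 c2@4 c3@11 c4@11, authorship 1.2......3.
Authorship (.=original, N=cursor N): 1 . 2 . . . . . . 3 .
Index 0: author = 1

Answer: cursor 1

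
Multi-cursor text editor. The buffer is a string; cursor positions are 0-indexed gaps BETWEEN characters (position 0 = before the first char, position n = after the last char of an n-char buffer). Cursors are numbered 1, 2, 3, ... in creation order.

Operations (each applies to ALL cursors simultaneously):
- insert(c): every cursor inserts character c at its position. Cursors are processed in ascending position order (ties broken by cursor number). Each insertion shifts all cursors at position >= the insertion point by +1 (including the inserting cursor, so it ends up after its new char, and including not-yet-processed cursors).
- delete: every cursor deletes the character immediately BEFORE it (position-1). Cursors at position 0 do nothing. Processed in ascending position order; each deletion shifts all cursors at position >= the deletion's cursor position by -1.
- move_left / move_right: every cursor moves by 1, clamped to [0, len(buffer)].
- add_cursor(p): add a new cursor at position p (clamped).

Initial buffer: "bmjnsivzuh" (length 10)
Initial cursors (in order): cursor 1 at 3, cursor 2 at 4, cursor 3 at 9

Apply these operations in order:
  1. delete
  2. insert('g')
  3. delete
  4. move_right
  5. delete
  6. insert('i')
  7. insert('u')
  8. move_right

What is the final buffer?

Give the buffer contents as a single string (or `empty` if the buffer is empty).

After op 1 (delete): buffer="bmsivzh" (len 7), cursors c1@2 c2@2 c3@6, authorship .......
After op 2 (insert('g')): buffer="bmggsivzgh" (len 10), cursors c1@4 c2@4 c3@9, authorship ..12....3.
After op 3 (delete): buffer="bmsivzh" (len 7), cursors c1@2 c2@2 c3@6, authorship .......
After op 4 (move_right): buffer="bmsivzh" (len 7), cursors c1@3 c2@3 c3@7, authorship .......
After op 5 (delete): buffer="bivz" (len 4), cursors c1@1 c2@1 c3@4, authorship ....
After op 6 (insert('i')): buffer="biiivzi" (len 7), cursors c1@3 c2@3 c3@7, authorship .12...3
After op 7 (insert('u')): buffer="biiuuivziu" (len 10), cursors c1@5 c2@5 c3@10, authorship .1212...33
After op 8 (move_right): buffer="biiuuivziu" (len 10), cursors c1@6 c2@6 c3@10, authorship .1212...33

Answer: biiuuivziu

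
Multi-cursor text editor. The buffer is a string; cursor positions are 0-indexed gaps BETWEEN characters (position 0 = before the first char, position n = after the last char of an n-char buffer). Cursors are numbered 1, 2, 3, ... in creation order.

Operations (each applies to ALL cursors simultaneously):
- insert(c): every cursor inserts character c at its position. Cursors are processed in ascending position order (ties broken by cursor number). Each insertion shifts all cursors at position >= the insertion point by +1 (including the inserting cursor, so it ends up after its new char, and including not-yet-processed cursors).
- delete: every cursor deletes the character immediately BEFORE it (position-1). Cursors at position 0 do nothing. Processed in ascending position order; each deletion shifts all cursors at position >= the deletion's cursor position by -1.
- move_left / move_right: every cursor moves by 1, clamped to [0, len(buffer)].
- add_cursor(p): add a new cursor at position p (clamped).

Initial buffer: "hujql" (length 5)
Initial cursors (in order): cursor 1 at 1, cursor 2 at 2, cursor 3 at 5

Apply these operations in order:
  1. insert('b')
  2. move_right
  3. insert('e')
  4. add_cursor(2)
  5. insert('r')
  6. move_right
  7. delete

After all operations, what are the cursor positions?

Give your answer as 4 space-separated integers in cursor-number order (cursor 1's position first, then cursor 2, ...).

Answer: 5 8 11 3

Derivation:
After op 1 (insert('b')): buffer="hbubjqlb" (len 8), cursors c1@2 c2@4 c3@8, authorship .1.2...3
After op 2 (move_right): buffer="hbubjqlb" (len 8), cursors c1@3 c2@5 c3@8, authorship .1.2...3
After op 3 (insert('e')): buffer="hbuebjeqlbe" (len 11), cursors c1@4 c2@7 c3@11, authorship .1.12.2..33
After op 4 (add_cursor(2)): buffer="hbuebjeqlbe" (len 11), cursors c4@2 c1@4 c2@7 c3@11, authorship .1.12.2..33
After op 5 (insert('r')): buffer="hbruerbjerqlber" (len 15), cursors c4@3 c1@6 c2@10 c3@15, authorship .14.112.22..333
After op 6 (move_right): buffer="hbruerbjerqlber" (len 15), cursors c4@4 c1@7 c2@11 c3@15, authorship .14.112.22..333
After op 7 (delete): buffer="hbrerjerlbe" (len 11), cursors c4@3 c1@5 c2@8 c3@11, authorship .1411.22.33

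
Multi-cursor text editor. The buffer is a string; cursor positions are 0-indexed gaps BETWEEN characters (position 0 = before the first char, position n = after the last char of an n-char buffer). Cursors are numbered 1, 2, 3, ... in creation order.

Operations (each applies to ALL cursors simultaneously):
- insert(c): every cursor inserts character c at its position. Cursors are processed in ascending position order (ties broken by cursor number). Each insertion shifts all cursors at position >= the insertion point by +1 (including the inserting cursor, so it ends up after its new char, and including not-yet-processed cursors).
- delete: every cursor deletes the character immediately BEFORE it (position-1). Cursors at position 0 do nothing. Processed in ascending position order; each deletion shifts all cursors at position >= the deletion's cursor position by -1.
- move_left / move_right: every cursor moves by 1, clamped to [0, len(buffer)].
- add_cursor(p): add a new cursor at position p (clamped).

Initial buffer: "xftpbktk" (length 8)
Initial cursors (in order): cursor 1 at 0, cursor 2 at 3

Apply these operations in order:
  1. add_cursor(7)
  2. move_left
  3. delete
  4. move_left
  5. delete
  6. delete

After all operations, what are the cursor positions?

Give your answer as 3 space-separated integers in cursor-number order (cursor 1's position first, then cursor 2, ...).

After op 1 (add_cursor(7)): buffer="xftpbktk" (len 8), cursors c1@0 c2@3 c3@7, authorship ........
After op 2 (move_left): buffer="xftpbktk" (len 8), cursors c1@0 c2@2 c3@6, authorship ........
After op 3 (delete): buffer="xtpbtk" (len 6), cursors c1@0 c2@1 c3@4, authorship ......
After op 4 (move_left): buffer="xtpbtk" (len 6), cursors c1@0 c2@0 c3@3, authorship ......
After op 5 (delete): buffer="xtbtk" (len 5), cursors c1@0 c2@0 c3@2, authorship .....
After op 6 (delete): buffer="xbtk" (len 4), cursors c1@0 c2@0 c3@1, authorship ....

Answer: 0 0 1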